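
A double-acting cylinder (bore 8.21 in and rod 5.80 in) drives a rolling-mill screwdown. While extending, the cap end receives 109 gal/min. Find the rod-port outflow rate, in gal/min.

Q_out ≈ 54.6 gal/min

Cap-side area A_cap = π/4 × (8.21 in)² = 52.94 in^2
Rod-side annular area A_ann = π/4 × (8.21² − 5.80²) = 26.52 in^2
Piston speed v = Q_in/A_cap; rod-end outflow Q_out = v × A_ann = Q_in × A_ann/A_cap.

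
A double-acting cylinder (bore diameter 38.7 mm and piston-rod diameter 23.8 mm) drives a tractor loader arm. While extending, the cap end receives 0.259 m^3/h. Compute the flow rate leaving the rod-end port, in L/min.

Q_out ≈ 2.68 L/min

Cap-side area A_cap = π/4 × (38.7 mm)² = 1176 mm^2
Rod-side annular area A_ann = π/4 × (38.7² − 23.8²) = 731.4 mm^2
Piston speed v = Q_in/A_cap; rod-end outflow Q_out = v × A_ann = Q_in × A_ann/A_cap.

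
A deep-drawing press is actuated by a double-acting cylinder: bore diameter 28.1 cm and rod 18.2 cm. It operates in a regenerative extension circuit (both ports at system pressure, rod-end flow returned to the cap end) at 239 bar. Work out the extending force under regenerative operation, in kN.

With equal pressure on both faces, forces on the annular region cancel; the net push is pressure × rod cross-section.
Rod cross-section A_rod = π/4 × (18.2 cm)² = 260.2 cm^2
F = P × A_rod

F ≈ 622 kN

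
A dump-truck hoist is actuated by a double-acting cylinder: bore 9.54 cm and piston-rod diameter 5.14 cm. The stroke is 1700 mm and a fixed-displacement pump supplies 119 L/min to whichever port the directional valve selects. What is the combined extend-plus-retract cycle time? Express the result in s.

t ≈ 10.5 s

Cap-side area A_cap = π/4 × (9.54 cm)² = 71.48 cm^2
Rod-side annular area A_ann = π/4 × (9.54² − 5.14²) = 50.73 cm^2
t_ext = A_cap·L/Q = 6.127 s
t_ret = A_ann·L/Q = 4.348 s
t_cycle = t_ext + t_ret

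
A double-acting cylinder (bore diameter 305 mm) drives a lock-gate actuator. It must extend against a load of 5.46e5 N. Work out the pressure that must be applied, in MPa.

Cap-side area A_cap = π/4 × (305 mm)² = 73060 mm^2
P = F / A = 5.46e5 N / A

P ≈ 7.47 MPa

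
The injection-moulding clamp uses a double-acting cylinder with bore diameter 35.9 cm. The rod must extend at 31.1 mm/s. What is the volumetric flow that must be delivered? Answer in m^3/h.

Cap-side area A_cap = π/4 × (35.9 cm)² = 1012 cm^2
Q = A × v

Q ≈ 11.3 m^3/h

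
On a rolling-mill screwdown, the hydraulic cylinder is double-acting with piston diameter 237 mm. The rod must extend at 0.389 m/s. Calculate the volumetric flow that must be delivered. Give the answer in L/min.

Q ≈ 1030 L/min

Cap-side area A_cap = π/4 × (237 mm)² = 44120 mm^2
Q = A × v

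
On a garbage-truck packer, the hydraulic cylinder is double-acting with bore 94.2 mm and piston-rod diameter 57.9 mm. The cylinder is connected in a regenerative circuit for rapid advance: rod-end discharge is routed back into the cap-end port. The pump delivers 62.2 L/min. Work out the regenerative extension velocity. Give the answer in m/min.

In regeneration the rod-end outflow joins the pump flow into the cap end, so the net volume the pump must supply per unit advance equals the rod cross-section area.
Rod cross-section A_rod = π/4 × (57.9 mm)² = 2633 mm^2
v = Q_pump / A_rod

v ≈ 23.6 m/min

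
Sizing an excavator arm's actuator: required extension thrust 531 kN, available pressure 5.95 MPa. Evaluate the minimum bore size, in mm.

D ≈ 337 mm

Extension force acts on the full piston face: F = P × (π/4)D².
D = √(4F / (πP)) = √(4 × 531 kN / (π × 5.95 MPa))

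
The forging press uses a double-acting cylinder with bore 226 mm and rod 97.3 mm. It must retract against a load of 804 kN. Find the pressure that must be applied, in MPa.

P ≈ 24.6 MPa

Rod-side annular area A_ann = π/4 × (226² − 97.3²) = 32680 mm^2
Retraction: pressure acts on the annular area.
P = F / A = 804 kN / A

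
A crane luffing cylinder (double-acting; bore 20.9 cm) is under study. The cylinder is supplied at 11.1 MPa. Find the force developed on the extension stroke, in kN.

F ≈ 381 kN

Cap-side area A_cap = π/4 × (20.9 cm)² = 343.1 cm^2
F = P × A_cap = 11.1 MPa × A_cap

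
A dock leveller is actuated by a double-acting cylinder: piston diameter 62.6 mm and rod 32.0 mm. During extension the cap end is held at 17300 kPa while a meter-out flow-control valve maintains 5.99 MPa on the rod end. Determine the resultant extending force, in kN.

F ≈ 39.6 kN

Cap-side area A_cap = π/4 × (62.6 mm)² = 3078 mm^2
Rod-side annular area A_ann = π/4 × (62.6² − 32.0²) = 2274 mm^2
Net thrust = P_cap·A_cap − P_rod·A_ann = 53.25 kN − 13.62 kN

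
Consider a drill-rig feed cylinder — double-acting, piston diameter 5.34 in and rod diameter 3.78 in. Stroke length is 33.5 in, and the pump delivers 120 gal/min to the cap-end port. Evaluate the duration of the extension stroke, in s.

t ≈ 1.62 s

Cap-side area A_cap = π/4 × (5.34 in)² = 22.40 in^2
Swept volume V = A × L; t = V / Q = A·L / Q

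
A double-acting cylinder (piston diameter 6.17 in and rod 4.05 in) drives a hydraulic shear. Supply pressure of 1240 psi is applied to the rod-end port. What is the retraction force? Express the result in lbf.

Rod-side annular area A_ann = π/4 × (6.17² − 4.05²) = 17.02 in^2
On retraction the pressure acts on the annular area (bore minus rod).
F = P × A_ann

F ≈ 21100 lbf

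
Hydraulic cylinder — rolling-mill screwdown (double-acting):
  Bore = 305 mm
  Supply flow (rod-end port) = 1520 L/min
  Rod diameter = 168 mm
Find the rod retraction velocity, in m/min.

v ≈ 29.9 m/min

Rod-side annular area A_ann = π/4 × (305² − 168²) = 50890 mm^2
Flow into the rod-end port fills the annular volume.
v = Q / A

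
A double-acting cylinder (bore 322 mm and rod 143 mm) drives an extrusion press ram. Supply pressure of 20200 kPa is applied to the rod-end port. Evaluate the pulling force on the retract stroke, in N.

F ≈ 1.32e6 N

Rod-side annular area A_ann = π/4 × (322² − 143²) = 65370 mm^2
On retraction the pressure acts on the annular area (bore minus rod).
F = P × A_ann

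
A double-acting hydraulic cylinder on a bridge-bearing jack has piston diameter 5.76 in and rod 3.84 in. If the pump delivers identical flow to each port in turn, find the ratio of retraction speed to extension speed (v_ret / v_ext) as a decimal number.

v_ret/v_ext ≈ 1.80

Cap-side area A_cap = π/4 × (5.76 in)² = 26.06 in^2
Rod-side annular area A_ann = π/4 × (5.76² − 3.84²) = 14.48 in^2
For equal Q, v ∝ 1/A, so v_ret/v_ext = A_cap/A_ann.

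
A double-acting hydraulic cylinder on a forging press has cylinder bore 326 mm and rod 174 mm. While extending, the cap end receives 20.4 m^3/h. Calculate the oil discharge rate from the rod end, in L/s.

Q_out ≈ 4.05 L/s

Cap-side area A_cap = π/4 × (326 mm)² = 83470 mm^2
Rod-side annular area A_ann = π/4 × (326² − 174²) = 59690 mm^2
Piston speed v = Q_in/A_cap; rod-end outflow Q_out = v × A_ann = Q_in × A_ann/A_cap.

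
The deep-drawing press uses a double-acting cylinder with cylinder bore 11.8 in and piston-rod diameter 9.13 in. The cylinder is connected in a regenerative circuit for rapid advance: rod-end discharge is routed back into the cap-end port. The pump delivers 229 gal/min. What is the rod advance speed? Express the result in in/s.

v ≈ 13.5 in/s

In regeneration the rod-end outflow joins the pump flow into the cap end, so the net volume the pump must supply per unit advance equals the rod cross-section area.
Rod cross-section A_rod = π/4 × (9.13 in)² = 65.47 in^2
v = Q_pump / A_rod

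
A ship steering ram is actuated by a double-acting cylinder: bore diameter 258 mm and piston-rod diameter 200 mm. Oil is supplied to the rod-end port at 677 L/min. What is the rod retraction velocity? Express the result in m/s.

v ≈ 0.541 m/s

Rod-side annular area A_ann = π/4 × (258² − 200²) = 20860 mm^2
Flow into the rod-end port fills the annular volume.
v = Q / A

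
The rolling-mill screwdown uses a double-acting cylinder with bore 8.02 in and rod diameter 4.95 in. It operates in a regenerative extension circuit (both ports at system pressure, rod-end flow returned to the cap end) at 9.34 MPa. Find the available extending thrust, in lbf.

F ≈ 26100 lbf

With equal pressure on both faces, forces on the annular region cancel; the net push is pressure × rod cross-section.
Rod cross-section A_rod = π/4 × (4.95 in)² = 19.24 in^2
F = P × A_rod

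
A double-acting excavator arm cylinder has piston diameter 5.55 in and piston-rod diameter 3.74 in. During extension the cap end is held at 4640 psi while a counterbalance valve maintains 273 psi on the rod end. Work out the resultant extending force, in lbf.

F ≈ 1.09e5 lbf

Cap-side area A_cap = π/4 × (5.55 in)² = 24.19 in^2
Rod-side annular area A_ann = π/4 × (5.55² − 3.74²) = 13.21 in^2
Net thrust = P_cap·A_cap − P_rod·A_ann = 1.123e5 lbf − 3605 lbf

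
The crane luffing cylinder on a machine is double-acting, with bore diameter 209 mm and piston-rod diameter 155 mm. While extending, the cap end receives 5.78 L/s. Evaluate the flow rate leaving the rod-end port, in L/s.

Q_out ≈ 2.60 L/s

Cap-side area A_cap = π/4 × (209 mm)² = 34310 mm^2
Rod-side annular area A_ann = π/4 × (209² − 155²) = 15440 mm^2
Piston speed v = Q_in/A_cap; rod-end outflow Q_out = v × A_ann = Q_in × A_ann/A_cap.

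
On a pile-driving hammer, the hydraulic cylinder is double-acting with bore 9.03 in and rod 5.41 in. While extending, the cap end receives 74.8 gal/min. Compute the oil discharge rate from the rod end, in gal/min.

Cap-side area A_cap = π/4 × (9.03 in)² = 64.04 in^2
Rod-side annular area A_ann = π/4 × (9.03² − 5.41²) = 41.05 in^2
Piston speed v = Q_in/A_cap; rod-end outflow Q_out = v × A_ann = Q_in × A_ann/A_cap.

Q_out ≈ 48.0 gal/min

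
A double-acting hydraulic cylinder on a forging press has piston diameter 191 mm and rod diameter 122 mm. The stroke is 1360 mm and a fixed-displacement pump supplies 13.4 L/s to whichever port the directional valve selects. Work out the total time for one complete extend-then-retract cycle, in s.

t ≈ 4.63 s

Cap-side area A_cap = π/4 × (191 mm)² = 28650 mm^2
Rod-side annular area A_ann = π/4 × (191² − 122²) = 16960 mm^2
t_ext = A_cap·L/Q = 2.908 s
t_ret = A_ann·L/Q = 1.722 s
t_cycle = t_ext + t_ret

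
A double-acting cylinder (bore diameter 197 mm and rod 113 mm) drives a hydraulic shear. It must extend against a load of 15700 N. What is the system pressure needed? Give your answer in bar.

P ≈ 5.15 bar

Cap-side area A_cap = π/4 × (197 mm)² = 30480 mm^2
P = F / A = 15700 N / A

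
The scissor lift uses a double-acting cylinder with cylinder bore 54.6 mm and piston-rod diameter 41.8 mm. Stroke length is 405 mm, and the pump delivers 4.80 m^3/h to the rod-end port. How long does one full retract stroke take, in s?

Rod-side annular area A_ann = π/4 × (54.6² − 41.8²) = 969.1 mm^2
Swept volume V = A × L; t = V / Q = A·L / Q

t ≈ 0.294 s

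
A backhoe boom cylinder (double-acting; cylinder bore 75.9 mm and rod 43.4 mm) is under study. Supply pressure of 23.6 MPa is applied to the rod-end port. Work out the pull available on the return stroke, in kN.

Rod-side annular area A_ann = π/4 × (75.9² − 43.4²) = 3045 mm^2
On retraction the pressure acts on the annular area (bore minus rod).
F = P × A_ann

F ≈ 71.9 kN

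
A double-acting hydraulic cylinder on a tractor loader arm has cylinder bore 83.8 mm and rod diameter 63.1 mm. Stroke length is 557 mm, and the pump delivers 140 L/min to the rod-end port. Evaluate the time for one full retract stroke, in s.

Rod-side annular area A_ann = π/4 × (83.8² − 63.1²) = 2388 mm^2
Swept volume V = A × L; t = V / Q = A·L / Q

t ≈ 0.570 s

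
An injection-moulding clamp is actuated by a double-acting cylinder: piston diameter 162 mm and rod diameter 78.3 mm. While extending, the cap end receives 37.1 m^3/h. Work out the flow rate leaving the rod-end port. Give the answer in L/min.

Q_out ≈ 474 L/min

Cap-side area A_cap = π/4 × (162 mm)² = 20610 mm^2
Rod-side annular area A_ann = π/4 × (162² − 78.3²) = 15800 mm^2
Piston speed v = Q_in/A_cap; rod-end outflow Q_out = v × A_ann = Q_in × A_ann/A_cap.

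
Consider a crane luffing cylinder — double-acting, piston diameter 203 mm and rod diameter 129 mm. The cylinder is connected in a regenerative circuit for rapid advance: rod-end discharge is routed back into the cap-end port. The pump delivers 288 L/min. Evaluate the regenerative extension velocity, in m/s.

In regeneration the rod-end outflow joins the pump flow into the cap end, so the net volume the pump must supply per unit advance equals the rod cross-section area.
Rod cross-section A_rod = π/4 × (129 mm)² = 13070 mm^2
v = Q_pump / A_rod

v ≈ 0.367 m/s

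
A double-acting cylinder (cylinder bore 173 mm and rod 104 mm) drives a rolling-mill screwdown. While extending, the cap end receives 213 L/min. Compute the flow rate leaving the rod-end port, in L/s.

Q_out ≈ 2.27 L/s

Cap-side area A_cap = π/4 × (173 mm)² = 23510 mm^2
Rod-side annular area A_ann = π/4 × (173² − 104²) = 15010 mm^2
Piston speed v = Q_in/A_cap; rod-end outflow Q_out = v × A_ann = Q_in × A_ann/A_cap.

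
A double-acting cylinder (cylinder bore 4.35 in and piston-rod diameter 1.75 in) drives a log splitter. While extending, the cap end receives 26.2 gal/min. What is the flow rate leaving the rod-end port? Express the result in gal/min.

Q_out ≈ 22.0 gal/min

Cap-side area A_cap = π/4 × (4.35 in)² = 14.86 in^2
Rod-side annular area A_ann = π/4 × (4.35² − 1.75²) = 12.46 in^2
Piston speed v = Q_in/A_cap; rod-end outflow Q_out = v × A_ann = Q_in × A_ann/A_cap.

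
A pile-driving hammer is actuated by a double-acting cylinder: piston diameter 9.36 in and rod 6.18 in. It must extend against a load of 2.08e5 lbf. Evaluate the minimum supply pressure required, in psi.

P ≈ 3020 psi

Cap-side area A_cap = π/4 × (9.36 in)² = 68.81 in^2
P = F / A = 2.08e5 lbf / A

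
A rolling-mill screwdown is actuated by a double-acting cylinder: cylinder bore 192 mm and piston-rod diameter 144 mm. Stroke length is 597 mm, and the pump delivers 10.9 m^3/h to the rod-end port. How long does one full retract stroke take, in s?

Rod-side annular area A_ann = π/4 × (192² − 144²) = 12670 mm^2
Swept volume V = A × L; t = V / Q = A·L / Q

t ≈ 2.50 s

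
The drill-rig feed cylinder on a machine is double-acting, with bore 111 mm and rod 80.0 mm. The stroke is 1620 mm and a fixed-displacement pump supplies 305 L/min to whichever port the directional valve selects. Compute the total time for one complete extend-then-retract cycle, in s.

t ≈ 4.57 s

Cap-side area A_cap = π/4 × (111 mm)² = 9677 mm^2
Rod-side annular area A_ann = π/4 × (111² − 80.0²) = 4650 mm^2
t_ext = A_cap·L/Q = 3.084 s
t_ret = A_ann·L/Q = 1.482 s
t_cycle = t_ext + t_ret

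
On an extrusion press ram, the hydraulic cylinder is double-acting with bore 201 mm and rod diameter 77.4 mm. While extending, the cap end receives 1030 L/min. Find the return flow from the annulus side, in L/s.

Q_out ≈ 14.6 L/s

Cap-side area A_cap = π/4 × (201 mm)² = 31730 mm^2
Rod-side annular area A_ann = π/4 × (201² − 77.4²) = 27030 mm^2
Piston speed v = Q_in/A_cap; rod-end outflow Q_out = v × A_ann = Q_in × A_ann/A_cap.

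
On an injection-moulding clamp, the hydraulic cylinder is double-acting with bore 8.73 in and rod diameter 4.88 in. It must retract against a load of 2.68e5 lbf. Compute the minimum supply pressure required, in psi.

Rod-side annular area A_ann = π/4 × (8.73² − 4.88²) = 41.15 in^2
Retraction: pressure acts on the annular area.
P = F / A = 2.68e5 lbf / A

P ≈ 6510 psi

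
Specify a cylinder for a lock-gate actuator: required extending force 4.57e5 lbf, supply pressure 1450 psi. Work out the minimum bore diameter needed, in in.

D ≈ 20.0 in

Extension force acts on the full piston face: F = P × (π/4)D².
D = √(4F / (πP)) = √(4 × 4.57e5 lbf / (π × 1450 psi))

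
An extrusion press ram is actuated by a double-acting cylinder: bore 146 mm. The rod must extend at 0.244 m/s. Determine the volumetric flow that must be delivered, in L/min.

Cap-side area A_cap = π/4 × (146 mm)² = 16740 mm^2
Q = A × v

Q ≈ 245 L/min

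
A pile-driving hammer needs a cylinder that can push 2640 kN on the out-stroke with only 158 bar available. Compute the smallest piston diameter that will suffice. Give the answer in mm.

D ≈ 461 mm

Extension force acts on the full piston face: F = P × (π/4)D².
D = √(4F / (πP)) = √(4 × 2640 kN / (π × 158 bar))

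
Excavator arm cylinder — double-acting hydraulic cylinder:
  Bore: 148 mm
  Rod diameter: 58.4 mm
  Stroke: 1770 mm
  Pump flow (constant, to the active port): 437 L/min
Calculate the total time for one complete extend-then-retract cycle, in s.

t ≈ 7.71 s

Cap-side area A_cap = π/4 × (148 mm)² = 17200 mm^2
Rod-side annular area A_ann = π/4 × (148² − 58.4²) = 14520 mm^2
t_ext = A_cap·L/Q = 4.181 s
t_ret = A_ann·L/Q = 3.530 s
t_cycle = t_ext + t_ret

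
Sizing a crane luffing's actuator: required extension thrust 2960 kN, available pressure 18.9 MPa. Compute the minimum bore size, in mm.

D ≈ 447 mm

Extension force acts on the full piston face: F = P × (π/4)D².
D = √(4F / (πP)) = √(4 × 2960 kN / (π × 18.9 MPa))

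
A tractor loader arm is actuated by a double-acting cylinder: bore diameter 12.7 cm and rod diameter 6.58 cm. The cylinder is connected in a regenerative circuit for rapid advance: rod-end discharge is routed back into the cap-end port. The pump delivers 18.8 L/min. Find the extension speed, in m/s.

v ≈ 0.0921 m/s

In regeneration the rod-end outflow joins the pump flow into the cap end, so the net volume the pump must supply per unit advance equals the rod cross-section area.
Rod cross-section A_rod = π/4 × (6.58 cm)² = 34.00 cm^2
v = Q_pump / A_rod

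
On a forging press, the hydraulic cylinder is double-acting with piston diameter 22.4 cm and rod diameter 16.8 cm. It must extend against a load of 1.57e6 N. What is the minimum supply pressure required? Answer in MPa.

Cap-side area A_cap = π/4 × (22.4 cm)² = 394.1 cm^2
P = F / A = 1.57e6 N / A

P ≈ 39.8 MPa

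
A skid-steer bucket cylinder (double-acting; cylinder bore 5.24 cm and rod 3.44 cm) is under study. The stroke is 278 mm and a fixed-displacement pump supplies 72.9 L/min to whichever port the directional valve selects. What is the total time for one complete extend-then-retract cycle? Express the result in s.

t ≈ 0.774 s

Cap-side area A_cap = π/4 × (5.24 cm)² = 21.57 cm^2
Rod-side annular area A_ann = π/4 × (5.24² − 3.44²) = 12.27 cm^2
t_ext = A_cap·L/Q = 0.4934 s
t_ret = A_ann·L/Q = 0.2808 s
t_cycle = t_ext + t_ret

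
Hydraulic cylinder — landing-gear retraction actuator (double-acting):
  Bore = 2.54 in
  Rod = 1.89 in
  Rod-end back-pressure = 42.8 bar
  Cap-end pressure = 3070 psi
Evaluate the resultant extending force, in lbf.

Cap-side area A_cap = π/4 × (2.54 in)² = 5.067 in^2
Rod-side annular area A_ann = π/4 × (2.54² − 1.89²) = 2.262 in^2
Net thrust = P_cap·A_cap − P_rod·A_ann = 15560 lbf − 1404 lbf

F ≈ 14200 lbf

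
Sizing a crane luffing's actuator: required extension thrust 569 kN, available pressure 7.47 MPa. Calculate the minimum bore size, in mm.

Extension force acts on the full piston face: F = P × (π/4)D².
D = √(4F / (πP)) = √(4 × 569 kN / (π × 7.47 MPa))

D ≈ 311 mm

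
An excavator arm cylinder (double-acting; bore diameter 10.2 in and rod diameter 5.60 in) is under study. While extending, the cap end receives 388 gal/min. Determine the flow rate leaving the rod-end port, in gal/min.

Cap-side area A_cap = π/4 × (10.2 in)² = 81.71 in^2
Rod-side annular area A_ann = π/4 × (10.2² − 5.60²) = 57.08 in^2
Piston speed v = Q_in/A_cap; rod-end outflow Q_out = v × A_ann = Q_in × A_ann/A_cap.

Q_out ≈ 271 gal/min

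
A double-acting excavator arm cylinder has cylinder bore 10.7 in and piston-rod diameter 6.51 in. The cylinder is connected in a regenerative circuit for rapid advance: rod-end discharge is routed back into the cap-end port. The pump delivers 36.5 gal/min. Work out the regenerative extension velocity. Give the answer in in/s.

In regeneration the rod-end outflow joins the pump flow into the cap end, so the net volume the pump must supply per unit advance equals the rod cross-section area.
Rod cross-section A_rod = π/4 × (6.51 in)² = 33.29 in^2
v = Q_pump / A_rod

v ≈ 4.22 in/s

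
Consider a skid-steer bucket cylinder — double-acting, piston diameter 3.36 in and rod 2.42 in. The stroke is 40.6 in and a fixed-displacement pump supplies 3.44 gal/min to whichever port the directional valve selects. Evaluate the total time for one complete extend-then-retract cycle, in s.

Cap-side area A_cap = π/4 × (3.36 in)² = 8.867 in^2
Rod-side annular area A_ann = π/4 × (3.36² − 2.42²) = 4.267 in^2
t_ext = A_cap·L/Q = 27.18 s
t_ret = A_ann·L/Q = 13.08 s
t_cycle = t_ext + t_ret

t ≈ 40.3 s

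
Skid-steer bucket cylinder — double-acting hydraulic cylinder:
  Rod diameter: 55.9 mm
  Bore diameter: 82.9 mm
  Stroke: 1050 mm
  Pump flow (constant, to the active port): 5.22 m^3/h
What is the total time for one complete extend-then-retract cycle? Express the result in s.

t ≈ 6.04 s

Cap-side area A_cap = π/4 × (82.9 mm)² = 5398 mm^2
Rod-side annular area A_ann = π/4 × (82.9² − 55.9²) = 2943 mm^2
t_ext = A_cap·L/Q = 3.909 s
t_ret = A_ann·L/Q = 2.131 s
t_cycle = t_ext + t_ret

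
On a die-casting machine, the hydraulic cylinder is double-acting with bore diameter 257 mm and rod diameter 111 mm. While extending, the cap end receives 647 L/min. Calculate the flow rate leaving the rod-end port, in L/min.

Cap-side area A_cap = π/4 × (257 mm)² = 51870 mm^2
Rod-side annular area A_ann = π/4 × (257² − 111²) = 42200 mm^2
Piston speed v = Q_in/A_cap; rod-end outflow Q_out = v × A_ann = Q_in × A_ann/A_cap.

Q_out ≈ 526 L/min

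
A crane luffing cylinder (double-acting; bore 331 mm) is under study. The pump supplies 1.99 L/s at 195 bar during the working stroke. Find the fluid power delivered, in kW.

Hydraulic power = P × Q

W ≈ 38.8 kW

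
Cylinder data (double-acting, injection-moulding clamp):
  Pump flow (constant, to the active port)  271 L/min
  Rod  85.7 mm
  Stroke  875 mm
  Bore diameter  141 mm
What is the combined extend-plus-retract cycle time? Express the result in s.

Cap-side area A_cap = π/4 × (141 mm)² = 15610 mm^2
Rod-side annular area A_ann = π/4 × (141² − 85.7²) = 9846 mm^2
t_ext = A_cap·L/Q = 3.025 s
t_ret = A_ann·L/Q = 1.907 s
t_cycle = t_ext + t_ret

t ≈ 4.93 s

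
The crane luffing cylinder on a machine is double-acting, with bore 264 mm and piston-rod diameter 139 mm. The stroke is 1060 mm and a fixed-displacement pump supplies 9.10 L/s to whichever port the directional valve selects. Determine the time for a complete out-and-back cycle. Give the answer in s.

Cap-side area A_cap = π/4 × (264 mm)² = 54740 mm^2
Rod-side annular area A_ann = π/4 × (264² − 139²) = 39560 mm^2
t_ext = A_cap·L/Q = 6.376 s
t_ret = A_ann·L/Q = 4.609 s
t_cycle = t_ext + t_ret

t ≈ 11.0 s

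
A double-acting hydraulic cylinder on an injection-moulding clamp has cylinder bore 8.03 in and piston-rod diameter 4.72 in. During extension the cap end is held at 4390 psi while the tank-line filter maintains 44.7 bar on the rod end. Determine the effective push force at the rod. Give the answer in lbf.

F ≈ 2.01e5 lbf

Cap-side area A_cap = π/4 × (8.03 in)² = 50.64 in^2
Rod-side annular area A_ann = π/4 × (8.03² − 4.72²) = 33.15 in^2
Net thrust = P_cap·A_cap − P_rod·A_ann = 2.223e5 lbf − 21490 lbf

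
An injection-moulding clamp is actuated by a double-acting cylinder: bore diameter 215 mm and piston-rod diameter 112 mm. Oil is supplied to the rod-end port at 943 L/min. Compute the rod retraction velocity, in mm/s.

v ≈ 594 mm/s

Rod-side annular area A_ann = π/4 × (215² − 112²) = 26450 mm^2
Flow into the rod-end port fills the annular volume.
v = Q / A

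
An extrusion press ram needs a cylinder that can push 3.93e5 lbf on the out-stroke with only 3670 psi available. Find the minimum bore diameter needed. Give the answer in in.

D ≈ 11.7 in

Extension force acts on the full piston face: F = P × (π/4)D².
D = √(4F / (πP)) = √(4 × 3.93e5 lbf / (π × 3670 psi))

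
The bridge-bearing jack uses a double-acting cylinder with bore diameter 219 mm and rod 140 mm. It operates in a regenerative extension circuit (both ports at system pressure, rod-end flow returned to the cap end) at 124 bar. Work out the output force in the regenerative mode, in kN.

With equal pressure on both faces, forces on the annular region cancel; the net push is pressure × rod cross-section.
Rod cross-section A_rod = π/4 × (140 mm)² = 15390 mm^2
F = P × A_rod

F ≈ 191 kN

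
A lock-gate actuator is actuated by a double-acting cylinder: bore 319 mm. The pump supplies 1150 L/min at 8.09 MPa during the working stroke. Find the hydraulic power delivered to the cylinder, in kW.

W ≈ 155 kW

Hydraulic power = P × Q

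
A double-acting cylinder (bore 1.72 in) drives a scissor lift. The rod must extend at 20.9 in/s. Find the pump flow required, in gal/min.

Cap-side area A_cap = π/4 × (1.72 in)² = 2.324 in^2
Q = A × v

Q ≈ 12.6 gal/min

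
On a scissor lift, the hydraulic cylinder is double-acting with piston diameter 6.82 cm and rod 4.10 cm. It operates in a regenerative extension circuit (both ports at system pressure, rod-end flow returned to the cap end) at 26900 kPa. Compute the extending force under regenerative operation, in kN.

With equal pressure on both faces, forces on the annular region cancel; the net push is pressure × rod cross-section.
Rod cross-section A_rod = π/4 × (4.10 cm)² = 13.20 cm^2
F = P × A_rod

F ≈ 35.5 kN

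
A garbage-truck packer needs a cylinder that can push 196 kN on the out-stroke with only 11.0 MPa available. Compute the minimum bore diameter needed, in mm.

D ≈ 151 mm

Extension force acts on the full piston face: F = P × (π/4)D².
D = √(4F / (πP)) = √(4 × 196 kN / (π × 11.0 MPa))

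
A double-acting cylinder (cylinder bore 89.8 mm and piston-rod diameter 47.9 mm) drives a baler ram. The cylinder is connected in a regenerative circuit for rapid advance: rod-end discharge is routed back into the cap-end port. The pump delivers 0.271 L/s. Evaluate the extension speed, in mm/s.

v ≈ 150 mm/s

In regeneration the rod-end outflow joins the pump flow into the cap end, so the net volume the pump must supply per unit advance equals the rod cross-section area.
Rod cross-section A_rod = π/4 × (47.9 mm)² = 1802 mm^2
v = Q_pump / A_rod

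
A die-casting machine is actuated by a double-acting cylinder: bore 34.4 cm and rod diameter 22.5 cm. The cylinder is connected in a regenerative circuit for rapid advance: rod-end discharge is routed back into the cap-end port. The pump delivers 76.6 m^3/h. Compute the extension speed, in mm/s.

v ≈ 535 mm/s

In regeneration the rod-end outflow joins the pump flow into the cap end, so the net volume the pump must supply per unit advance equals the rod cross-section area.
Rod cross-section A_rod = π/4 × (22.5 cm)² = 397.6 cm^2
v = Q_pump / A_rod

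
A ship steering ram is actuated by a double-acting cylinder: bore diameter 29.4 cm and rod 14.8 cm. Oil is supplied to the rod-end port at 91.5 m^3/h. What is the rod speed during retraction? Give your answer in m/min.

v ≈ 30.1 m/min

Rod-side annular area A_ann = π/4 × (29.4² − 14.8²) = 506.8 cm^2
Flow into the rod-end port fills the annular volume.
v = Q / A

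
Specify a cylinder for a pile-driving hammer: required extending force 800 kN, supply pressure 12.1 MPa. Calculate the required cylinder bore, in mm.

D ≈ 290 mm

Extension force acts on the full piston face: F = P × (π/4)D².
D = √(4F / (πP)) = √(4 × 800 kN / (π × 12.1 MPa))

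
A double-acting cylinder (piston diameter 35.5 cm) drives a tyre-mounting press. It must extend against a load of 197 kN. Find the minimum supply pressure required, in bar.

Cap-side area A_cap = π/4 × (35.5 cm)² = 989.8 cm^2
P = F / A = 197 kN / A

P ≈ 19.9 bar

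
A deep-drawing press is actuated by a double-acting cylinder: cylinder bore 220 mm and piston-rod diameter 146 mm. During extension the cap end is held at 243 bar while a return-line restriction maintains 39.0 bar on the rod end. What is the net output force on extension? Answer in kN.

F ≈ 841 kN

Cap-side area A_cap = π/4 × (220 mm)² = 38010 mm^2
Rod-side annular area A_ann = π/4 × (220² − 146²) = 21270 mm^2
Net thrust = P_cap·A_cap − P_rod·A_ann = 923.7 kN − 82.96 kN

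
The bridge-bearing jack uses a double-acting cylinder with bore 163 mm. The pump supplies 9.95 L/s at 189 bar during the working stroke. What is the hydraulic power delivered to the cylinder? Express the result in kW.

W ≈ 188 kW

Hydraulic power = P × Q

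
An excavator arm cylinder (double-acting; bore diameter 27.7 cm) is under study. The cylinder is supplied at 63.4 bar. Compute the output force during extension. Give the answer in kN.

F ≈ 382 kN

Cap-side area A_cap = π/4 × (27.7 cm)² = 602.6 cm^2
F = P × A_cap = 63.4 bar × A_cap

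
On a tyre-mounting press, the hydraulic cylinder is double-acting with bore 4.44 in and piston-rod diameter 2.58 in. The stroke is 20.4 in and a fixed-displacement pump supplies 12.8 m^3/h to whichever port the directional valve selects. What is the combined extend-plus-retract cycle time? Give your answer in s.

t ≈ 2.42 s

Cap-side area A_cap = π/4 × (4.44 in)² = 15.48 in^2
Rod-side annular area A_ann = π/4 × (4.44² − 2.58²) = 10.26 in^2
t_ext = A_cap·L/Q = 1.456 s
t_ret = A_ann·L/Q = 0.9642 s
t_cycle = t_ext + t_ret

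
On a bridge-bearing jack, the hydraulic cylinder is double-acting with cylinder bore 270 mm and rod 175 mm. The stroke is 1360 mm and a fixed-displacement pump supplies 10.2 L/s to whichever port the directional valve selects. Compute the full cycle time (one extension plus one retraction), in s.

Cap-side area A_cap = π/4 × (270 mm)² = 57260 mm^2
Rod-side annular area A_ann = π/4 × (270² − 175²) = 33200 mm^2
t_ext = A_cap·L/Q = 7.634 s
t_ret = A_ann·L/Q = 4.427 s
t_cycle = t_ext + t_ret

t ≈ 12.1 s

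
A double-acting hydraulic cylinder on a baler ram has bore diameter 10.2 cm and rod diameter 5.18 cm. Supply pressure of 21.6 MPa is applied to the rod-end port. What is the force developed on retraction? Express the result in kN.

Rod-side annular area A_ann = π/4 × (10.2² − 5.18²) = 60.64 cm^2
On retraction the pressure acts on the annular area (bore minus rod).
F = P × A_ann

F ≈ 131 kN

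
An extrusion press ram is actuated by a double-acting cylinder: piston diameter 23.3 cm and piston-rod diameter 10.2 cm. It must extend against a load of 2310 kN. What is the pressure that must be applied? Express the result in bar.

P ≈ 542 bar

Cap-side area A_cap = π/4 × (23.3 cm)² = 426.4 cm^2
P = F / A = 2310 kN / A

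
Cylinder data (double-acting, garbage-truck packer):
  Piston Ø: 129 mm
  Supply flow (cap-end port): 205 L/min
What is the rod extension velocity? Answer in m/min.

v ≈ 15.7 m/min

Cap-side area A_cap = π/4 × (129 mm)² = 13070 mm^2
v = Q / A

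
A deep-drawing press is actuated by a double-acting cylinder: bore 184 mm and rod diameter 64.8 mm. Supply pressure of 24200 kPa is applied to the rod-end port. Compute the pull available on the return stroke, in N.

Rod-side annular area A_ann = π/4 × (184² − 64.8²) = 23290 mm^2
On retraction the pressure acts on the annular area (bore minus rod).
F = P × A_ann

F ≈ 5.64e5 N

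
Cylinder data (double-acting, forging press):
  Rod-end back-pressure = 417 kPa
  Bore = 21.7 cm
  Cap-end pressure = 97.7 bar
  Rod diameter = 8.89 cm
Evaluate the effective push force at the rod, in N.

Cap-side area A_cap = π/4 × (21.7 cm)² = 369.8 cm^2
Rod-side annular area A_ann = π/4 × (21.7² − 8.89²) = 307.8 cm^2
Net thrust = P_cap·A_cap − P_rod·A_ann = 3.613e5 N − 12830 N

F ≈ 3.48e5 N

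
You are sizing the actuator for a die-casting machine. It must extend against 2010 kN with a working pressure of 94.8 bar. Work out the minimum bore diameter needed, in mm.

D ≈ 520 mm

Extension force acts on the full piston face: F = P × (π/4)D².
D = √(4F / (πP)) = √(4 × 2010 kN / (π × 94.8 bar))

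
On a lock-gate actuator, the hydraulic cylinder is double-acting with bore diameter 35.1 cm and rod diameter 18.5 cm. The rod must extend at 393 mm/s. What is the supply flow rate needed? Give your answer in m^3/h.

Cap-side area A_cap = π/4 × (35.1 cm)² = 967.6 cm^2
Q = A × v

Q ≈ 137 m^3/h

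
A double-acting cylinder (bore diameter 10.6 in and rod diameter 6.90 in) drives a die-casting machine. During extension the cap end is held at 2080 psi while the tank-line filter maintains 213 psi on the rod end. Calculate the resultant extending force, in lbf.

Cap-side area A_cap = π/4 × (10.6 in)² = 88.25 in^2
Rod-side annular area A_ann = π/4 × (10.6² − 6.90²) = 50.85 in^2
Net thrust = P_cap·A_cap − P_rod·A_ann = 1.836e5 lbf − 10830 lbf

F ≈ 1.73e5 lbf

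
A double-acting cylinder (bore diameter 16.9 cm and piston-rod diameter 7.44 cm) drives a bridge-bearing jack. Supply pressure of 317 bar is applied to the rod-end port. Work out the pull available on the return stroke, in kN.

Rod-side annular area A_ann = π/4 × (16.9² − 7.44²) = 180.8 cm^2
On retraction the pressure acts on the annular area (bore minus rod).
F = P × A_ann

F ≈ 573 kN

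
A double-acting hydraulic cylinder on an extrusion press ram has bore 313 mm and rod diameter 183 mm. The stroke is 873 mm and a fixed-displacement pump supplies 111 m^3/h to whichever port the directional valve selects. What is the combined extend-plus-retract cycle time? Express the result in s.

t ≈ 3.61 s

Cap-side area A_cap = π/4 × (313 mm)² = 76940 mm^2
Rod-side annular area A_ann = π/4 × (313² − 183²) = 50640 mm^2
t_ext = A_cap·L/Q = 2.179 s
t_ret = A_ann·L/Q = 1.434 s
t_cycle = t_ext + t_ret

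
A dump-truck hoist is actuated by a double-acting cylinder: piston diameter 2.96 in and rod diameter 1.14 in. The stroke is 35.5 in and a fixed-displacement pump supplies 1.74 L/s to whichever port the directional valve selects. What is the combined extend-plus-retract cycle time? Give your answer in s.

Cap-side area A_cap = π/4 × (2.96 in)² = 6.881 in^2
Rod-side annular area A_ann = π/4 × (2.96² − 1.14²) = 5.861 in^2
t_ext = A_cap·L/Q = 2.301 s
t_ret = A_ann·L/Q = 1.959 s
t_cycle = t_ext + t_ret

t ≈ 4.26 s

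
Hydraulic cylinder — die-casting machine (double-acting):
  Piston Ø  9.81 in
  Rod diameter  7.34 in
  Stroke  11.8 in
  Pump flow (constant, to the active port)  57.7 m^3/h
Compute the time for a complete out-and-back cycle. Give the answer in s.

Cap-side area A_cap = π/4 × (9.81 in)² = 75.58 in^2
Rod-side annular area A_ann = π/4 × (9.81² − 7.34²) = 33.27 in^2
t_ext = A_cap·L/Q = 0.9119 s
t_ret = A_ann·L/Q = 0.4014 s
t_cycle = t_ext + t_ret

t ≈ 1.31 s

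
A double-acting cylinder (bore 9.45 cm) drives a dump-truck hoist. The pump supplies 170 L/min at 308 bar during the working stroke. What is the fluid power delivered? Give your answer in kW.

Hydraulic power = P × Q

W ≈ 87.3 kW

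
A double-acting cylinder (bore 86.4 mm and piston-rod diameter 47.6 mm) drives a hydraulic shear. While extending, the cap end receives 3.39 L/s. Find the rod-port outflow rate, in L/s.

Q_out ≈ 2.36 L/s

Cap-side area A_cap = π/4 × (86.4 mm)² = 5863 mm^2
Rod-side annular area A_ann = π/4 × (86.4² − 47.6²) = 4083 mm^2
Piston speed v = Q_in/A_cap; rod-end outflow Q_out = v × A_ann = Q_in × A_ann/A_cap.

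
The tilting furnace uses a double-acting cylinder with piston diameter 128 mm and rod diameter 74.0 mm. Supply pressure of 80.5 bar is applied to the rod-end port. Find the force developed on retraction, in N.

F ≈ 69000 N

Rod-side annular area A_ann = π/4 × (128² − 74.0²) = 8567 mm^2
On retraction the pressure acts on the annular area (bore minus rod).
F = P × A_ann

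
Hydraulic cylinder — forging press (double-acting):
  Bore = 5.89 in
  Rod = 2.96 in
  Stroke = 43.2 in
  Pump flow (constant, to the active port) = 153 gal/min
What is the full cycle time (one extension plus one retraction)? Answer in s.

Cap-side area A_cap = π/4 × (5.89 in)² = 27.25 in^2
Rod-side annular area A_ann = π/4 × (5.89² − 2.96²) = 20.37 in^2
t_ext = A_cap·L/Q = 1.998 s
t_ret = A_ann·L/Q = 1.494 s
t_cycle = t_ext + t_ret

t ≈ 3.49 s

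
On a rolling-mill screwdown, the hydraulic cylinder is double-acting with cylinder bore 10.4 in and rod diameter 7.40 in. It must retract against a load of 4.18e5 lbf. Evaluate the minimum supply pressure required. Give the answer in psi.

Rod-side annular area A_ann = π/4 × (10.4² − 7.40²) = 41.94 in^2
Retraction: pressure acts on the annular area.
P = F / A = 4.18e5 lbf / A

P ≈ 9970 psi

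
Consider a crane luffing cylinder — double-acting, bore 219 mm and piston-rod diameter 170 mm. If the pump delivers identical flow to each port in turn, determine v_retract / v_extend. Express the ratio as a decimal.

v_ret/v_ext ≈ 2.52

Cap-side area A_cap = π/4 × (219 mm)² = 37670 mm^2
Rod-side annular area A_ann = π/4 × (219² − 170²) = 14970 mm^2
For equal Q, v ∝ 1/A, so v_ret/v_ext = A_cap/A_ann.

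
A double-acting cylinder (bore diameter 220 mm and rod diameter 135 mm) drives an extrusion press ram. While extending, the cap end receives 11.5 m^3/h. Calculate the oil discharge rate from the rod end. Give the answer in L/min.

Cap-side area A_cap = π/4 × (220 mm)² = 38010 mm^2
Rod-side annular area A_ann = π/4 × (220² − 135²) = 23700 mm^2
Piston speed v = Q_in/A_cap; rod-end outflow Q_out = v × A_ann = Q_in × A_ann/A_cap.

Q_out ≈ 119 L/min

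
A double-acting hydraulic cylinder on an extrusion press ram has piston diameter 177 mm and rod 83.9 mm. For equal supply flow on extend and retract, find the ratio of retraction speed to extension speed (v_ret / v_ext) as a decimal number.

v_ret/v_ext ≈ 1.29

Cap-side area A_cap = π/4 × (177 mm)² = 24610 mm^2
Rod-side annular area A_ann = π/4 × (177² − 83.9²) = 19080 mm^2
For equal Q, v ∝ 1/A, so v_ret/v_ext = A_cap/A_ann.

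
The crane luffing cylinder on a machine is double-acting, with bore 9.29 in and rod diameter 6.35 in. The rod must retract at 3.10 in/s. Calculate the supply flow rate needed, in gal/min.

Rod-side annular area A_ann = π/4 × (9.29² − 6.35²) = 36.11 in^2
Q = A × v

Q ≈ 29.1 gal/min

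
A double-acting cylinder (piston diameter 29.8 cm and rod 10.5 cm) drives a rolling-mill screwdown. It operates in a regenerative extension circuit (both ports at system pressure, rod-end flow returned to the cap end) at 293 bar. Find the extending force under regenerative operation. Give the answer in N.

F ≈ 2.54e5 N

With equal pressure on both faces, forces on the annular region cancel; the net push is pressure × rod cross-section.
Rod cross-section A_rod = π/4 × (10.5 cm)² = 86.59 cm^2
F = P × A_rod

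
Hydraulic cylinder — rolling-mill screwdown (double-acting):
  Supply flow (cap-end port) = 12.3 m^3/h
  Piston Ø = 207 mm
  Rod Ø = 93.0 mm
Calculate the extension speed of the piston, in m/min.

v ≈ 6.09 m/min

Cap-side area A_cap = π/4 × (207 mm)² = 33650 mm^2
v = Q / A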